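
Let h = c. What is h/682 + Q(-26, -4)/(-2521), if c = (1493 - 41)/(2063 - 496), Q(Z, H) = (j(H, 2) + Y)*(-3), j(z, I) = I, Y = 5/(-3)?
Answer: 214963/122462617 ≈ 0.0017553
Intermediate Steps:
Y = -5/3 (Y = 5*(-⅓) = -5/3 ≈ -1.6667)
Q(Z, H) = -1 (Q(Z, H) = (2 - 5/3)*(-3) = (⅓)*(-3) = -1)
c = 1452/1567 ≈ 0.92661
h = 1452/1567 ≈ 0.92661
h/682 + Q(-26, -4)/(-2521) = (1452/1567)/682 - 1/(-2521) = (1452/1567)*(1/682) - 1*(-1/2521) = 66/48577 + 1/2521 = 214963/122462617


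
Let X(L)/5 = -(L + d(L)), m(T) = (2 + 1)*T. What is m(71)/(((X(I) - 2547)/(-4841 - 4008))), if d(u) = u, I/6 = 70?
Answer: 628279/2249 ≈ 279.36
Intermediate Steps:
I = 420 (I = 6*70 = 420)
m(T) = 3*T
X(L) = -10*L (X(L) = 5*(-(L + L)) = 5*(-2*L) = -10*L)
m(71)/(((X(I) - 2547)/(-4841 - 4008))) = (3*71)/(((-10*420 - 2547)/(-4841 - 4008))) = 213/(((-4200 - 2547)/(-8849))) = 213/((-6747*(-1/8849))) = 213/(6747/8849) = 213*(8849/6747) = 628279/2249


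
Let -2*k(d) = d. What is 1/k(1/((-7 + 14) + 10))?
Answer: -34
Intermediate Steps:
k(d) = -d/2
1/k(1/((-7 + 14) + 10)) = 1/(-1/(2*((-7 + 14) + 10))) = 1/(-1/(2*(7 + 10))) = 1/(-½/17) = 1/(-½*1/17) = 1/(-1/34) = -34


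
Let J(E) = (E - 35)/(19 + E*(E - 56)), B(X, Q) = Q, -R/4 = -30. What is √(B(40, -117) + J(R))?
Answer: I*√6934473902/7699 ≈ 10.816*I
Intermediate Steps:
R = 120 (R = -4*(-30) = 120)
J(E) = (-35 + E)/(19 + E*(-56 + E))
√(B(40, -117) + J(R)) = √(-117 + (-35 + 120)/(19 + 120² - 56*120)) = √(-117 + 85/(19 + 14400 - 6720)) = √(-117 + 85/7699) = √(-900698/7699) = I*√6934473902/7699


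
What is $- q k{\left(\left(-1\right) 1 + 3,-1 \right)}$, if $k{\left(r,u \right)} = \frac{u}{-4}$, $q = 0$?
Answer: $0$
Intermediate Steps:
$k{\left(r,u \right)} = - \frac{u}{4}$ ($k{\left(r,u \right)} = u \left(- \frac{1}{4}\right) = - \frac{u}{4}$)
$- q k{\left(\left(-1\right) 1 + 3,-1 \right)} = \left(-1\right) 0 \left(\left(- \frac{1}{4}\right) \left(-1\right)\right) = 0 \cdot \frac{1}{4} = 0$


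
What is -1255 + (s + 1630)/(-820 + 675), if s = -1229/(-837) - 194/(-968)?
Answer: -14876106073/11748132 ≈ -1266.3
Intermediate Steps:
s = 676025/405108 (s = -1229*(-1/837) - 194*(-1/968) = 1229/837 + 97/484 = 676025/405108 ≈ 1.6688)
-1255 + (s + 1630)/(-820 + 675) = -1255 + (676025/405108 + 1630)/(-820 + 675) = -1255 + (661002065/405108)/(-145) = -1255 + (661002065/405108)*(-1/145) = -1255 - 132200413/11748132 = -14876106073/11748132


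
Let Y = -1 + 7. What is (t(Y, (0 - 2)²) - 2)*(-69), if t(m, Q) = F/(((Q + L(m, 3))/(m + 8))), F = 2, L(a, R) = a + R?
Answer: -138/13 ≈ -10.615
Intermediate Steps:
L(a, R) = R + a
Y = 6
t(m, Q) = 2*(8 + m)/(3 + Q + m) (t(m, Q) = 2/(((Q + (3 + m))/(m + 8))) = 2/(((3 + Q + m)/(8 + m))) = 2*((8 + m)/(3 + Q + m)) = 2*(8 + m)/(3 + Q + m))
(t(Y, (0 - 2)²) - 2)*(-69) = (2*(8 + 6)/(3 + (0 - 2)² + 6) - 2)*(-69) = (2*14/(3 + (-2)² + 6) - 2)*(-69) = (2*14/(3 + 4 + 6) - 2)*(-69) = (2*14/13 - 2)*(-69) = (2*(1/13)*14 - 2)*(-69) = (28/13 - 2)*(-69) = (2/13)*(-69) = -138/13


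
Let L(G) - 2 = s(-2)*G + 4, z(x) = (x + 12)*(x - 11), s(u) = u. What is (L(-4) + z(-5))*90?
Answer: -8820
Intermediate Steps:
z(x) = (-11 + x)*(12 + x) (z(x) = (12 + x)*(-11 + x) = (-11 + x)*(12 + x))
L(G) = 6 - 2*G (L(G) = 2 + (-2*G + 4) = 2 + (4 - 2*G) = 6 - 2*G)
(L(-4) + z(-5))*90 = ((6 - 2*(-4)) + (-132 - 5 + (-5)²))*90 = ((6 + 8) + (-132 - 5 + 25))*90 = (14 - 112)*90 = -98*90 = -8820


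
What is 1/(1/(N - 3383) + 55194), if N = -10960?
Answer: 14343/791647541 ≈ 1.8118e-5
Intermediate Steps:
1/(1/(N - 3383) + 55194) = 1/(1/(-10960 - 3383) + 55194) = 1/(1/(-14343) + 55194) = 1/(-1/14343 + 55194) = 1/(791647541/14343) = 14343/791647541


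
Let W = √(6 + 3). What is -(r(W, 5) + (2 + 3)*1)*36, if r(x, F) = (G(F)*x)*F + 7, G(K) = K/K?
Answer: -972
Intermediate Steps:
G(K) = 1
W = 3 (W = √9 = 3)
r(x, F) = 7 + F*x (r(x, F) = (1*x)*F + 7 = x*F + 7 = F*x + 7 = 7 + F*x)
-(r(W, 5) + (2 + 3)*1)*36 = -((7 + 5*3) + (2 + 3)*1)*36 = -((7 + 15) + 5*1)*36 = -(22 + 5)*36 = -27*36 = -1*972 = -972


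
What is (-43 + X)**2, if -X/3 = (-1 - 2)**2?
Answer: 4900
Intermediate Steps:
X = -27 (X = -3*(-1 - 2)**2 = -3*(-3)**2 = -3*9 = -27)
(-43 + X)**2 = (-43 - 27)**2 = (-70)**2 = 4900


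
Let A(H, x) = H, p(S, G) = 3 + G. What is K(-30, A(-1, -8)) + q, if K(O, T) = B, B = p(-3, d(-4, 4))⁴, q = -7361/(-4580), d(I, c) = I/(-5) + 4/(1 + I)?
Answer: 1791261601/46372500 ≈ 38.628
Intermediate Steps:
d(I, c) = 4/(1 + I) - I/5 (d(I, c) = I*(-⅕) + 4/(1 + I) = -I/5 + 4/(1 + I) = 4/(1 + I) - I/5)
q = 7361/4580 (q = -7361*(-1/4580) = 7361/4580 ≈ 1.6072)
B = 1874161/50625 (B = (3 + (20 - 1*(-4) - 1*(-4)²)/(5*(1 - 4)))⁴ = (3 + (⅕)*(20 + 4 - 1*16)/(-3))⁴ = (3 + (⅕)*(-⅓)*(20 + 4 - 16))⁴ = (3 + (⅕)*(-⅓)*8)⁴ = (3 - 8/15)⁴ = (37/15)⁴ = 1874161/50625 ≈ 37.020)
K(O, T) = 1874161/50625
K(-30, A(-1, -8)) + q = 1874161/50625 + 7361/4580 = 1791261601/46372500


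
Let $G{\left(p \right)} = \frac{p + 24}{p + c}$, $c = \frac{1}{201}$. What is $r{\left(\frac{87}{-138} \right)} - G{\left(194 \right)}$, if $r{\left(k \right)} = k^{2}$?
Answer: $- \frac{59924093}{82513420} \approx -0.72623$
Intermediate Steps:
$c = \frac{1}{201} \approx 0.0049751$
$G{\left(p \right)} = \frac{24 + p}{\frac{1}{201} + p}$ ($G{\left(p \right)} = \frac{p + 24}{p + \frac{1}{201}} = \frac{24 + p}{\frac{1}{201} + p}$)
$r{\left(\frac{87}{-138} \right)} - G{\left(194 \right)} = \left(\frac{87}{-138}\right)^{2} - \frac{201 \left(24 + 194\right)}{1 + 201 \cdot 194} = \left(87 \left(- \frac{1}{138}\right)\right)^{2} - 201 \frac{1}{1 + 38994} \cdot 218 = \left(- \frac{29}{46}\right)^{2} - 201 \cdot \frac{1}{38995} \cdot 218 = \frac{841}{2116} - 201 \cdot \frac{1}{38995} \cdot 218 = \frac{841}{2116} - \frac{43818}{38995} = - \frac{59924093}{82513420}$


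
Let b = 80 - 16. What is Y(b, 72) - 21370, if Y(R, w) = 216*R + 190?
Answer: -7356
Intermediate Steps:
b = 64
Y(R, w) = 190 + 216*R
Y(b, 72) - 21370 = (190 + 216*64) - 21370 = (190 + 13824) - 21370 = 14014 - 21370 = -7356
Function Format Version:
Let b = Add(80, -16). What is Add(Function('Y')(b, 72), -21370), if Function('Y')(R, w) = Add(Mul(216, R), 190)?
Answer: -7356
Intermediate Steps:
b = 64
Function('Y')(R, w) = Add(190, Mul(216, R))
Add(Function('Y')(b, 72), -21370) = Add(Add(190, Mul(216, 64)), -21370) = Add(Add(190, 13824), -21370) = Add(14014, -21370) = -7356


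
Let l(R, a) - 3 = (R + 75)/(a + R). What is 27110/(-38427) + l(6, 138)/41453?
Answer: -17978462941/25486630896 ≈ -0.70541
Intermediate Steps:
l(R, a) = 3 + (75 + R)/(R + a) (l(R, a) = 3 + (R + 75)/(a + R) = 3 + (75 + R)/(R + a))
27110/(-38427) + l(6, 138)/41453 = 27110/(-38427) + ((75 + 3*138 + 4*6)/(6 + 138))/41453 = 27110*(-1/38427) + ((75 + 414 + 24)/144)*(1/41453) = -27110/38427 + ((1/144)*513)*(1/41453) = -27110/38427 + (57/16)*(1/41453) = -27110/38427 + 57/663248 = -17978462941/25486630896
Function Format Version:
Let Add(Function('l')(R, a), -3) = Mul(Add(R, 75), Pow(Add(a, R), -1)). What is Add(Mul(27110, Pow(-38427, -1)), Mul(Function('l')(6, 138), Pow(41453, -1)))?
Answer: Rational(-17978462941, 25486630896) ≈ -0.70541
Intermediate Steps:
Function('l')(R, a) = Add(3, Mul(Pow(Add(R, a), -1), Add(75, R))) (Function('l')(R, a) = Add(3, Mul(Add(R, 75), Pow(Add(a, R), -1))) = Add(3, Mul(Add(75, R), Pow(Add(R, a), -1))) = Add(3, Mul(Pow(Add(R, a), -1), Add(75, R))))
Add(Mul(27110, Pow(-38427, -1)), Mul(Function('l')(6, 138), Pow(41453, -1))) = Add(Mul(27110, Pow(-38427, -1)), Mul(Mul(Pow(Add(6, 138), -1), Add(75, Mul(3, 138), Mul(4, 6))), Pow(41453, -1))) = Add(Mul(27110, Rational(-1, 38427)), Mul(Mul(Pow(144, -1), Add(75, 414, 24)), Rational(1, 41453))) = Add(Rational(-27110, 38427), Mul(Mul(Rational(1, 144), 513), Rational(1, 41453))) = Add(Rational(-27110, 38427), Mul(Rational(57, 16), Rational(1, 41453))) = Add(Rational(-27110, 38427), Rational(57, 663248)) = Rational(-17978462941, 25486630896)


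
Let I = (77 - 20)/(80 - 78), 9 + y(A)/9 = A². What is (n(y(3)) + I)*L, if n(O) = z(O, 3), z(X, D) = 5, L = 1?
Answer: 67/2 ≈ 33.500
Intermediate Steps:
y(A) = -81 + 9*A²
n(O) = 5
I = 57/2 ≈ 28.500
(n(y(3)) + I)*L = (5 + 57/2)*1 = (67/2)*1 = 67/2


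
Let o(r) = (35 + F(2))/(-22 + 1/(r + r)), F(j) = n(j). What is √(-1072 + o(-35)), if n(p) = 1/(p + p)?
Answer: I*√10197841798/3082 ≈ 32.766*I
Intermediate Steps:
n(p) = 1/(2*p)
F(j) = 1/(2*j)
o(r) = 141/(4*(-22 + 1/(2*r))) (o(r) = (35 + (½)/2)/(-22 + 1/(r + r)) = (35 + (½)*(½))/(-22 + 1/(2*r)) = (35 + ¼)/(-22 + 1/(2*r)) = 141/(4*(-22 + 1/(2*r))))
√(-1072 + o(-35)) = √(-1072 - 141*(-35)/(-2 + 88*(-35))) = √(-1072 - 141*(-35)/(-2 - 3080)) = √(-1072 - 141*(-35)/(-3082)) = √(-1072 - 141*(-35)*(-1/3082)) = √(-1072 - 4935/3082) = √(-3308839/3082) = I*√10197841798/3082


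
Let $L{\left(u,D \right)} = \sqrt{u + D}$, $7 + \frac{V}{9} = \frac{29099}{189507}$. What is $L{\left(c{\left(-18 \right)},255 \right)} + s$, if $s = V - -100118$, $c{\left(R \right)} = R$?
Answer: $\frac{6320461592}{63169} + \sqrt{237} \approx 1.0007 \cdot 10^{5}$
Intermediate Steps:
$V = - \frac{3892350}{63169}$ ($V = -63 + 9 \cdot \frac{29099}{189507} = -63 + \frac{87297}{63169} = - \frac{3892350}{63169} \approx -61.618$)
$L{\left(u,D \right)} = \sqrt{D + u}$
$s = \frac{6320461592}{63169}$ ($s = - \frac{3892350}{63169} - -100118 = - \frac{3892350}{63169} + 100118 = \frac{6320461592}{63169} \approx 1.0006 \cdot 10^{5}$)
$L{\left(c{\left(-18 \right)},255 \right)} + s = \sqrt{255 - 18} + \frac{6320461592}{63169} = \sqrt{237} + \frac{6320461592}{63169} = \frac{6320461592}{63169} + \sqrt{237}$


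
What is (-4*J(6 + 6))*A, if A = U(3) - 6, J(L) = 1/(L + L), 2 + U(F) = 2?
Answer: 1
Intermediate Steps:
U(F) = 0 (U(F) = -2 + 2 = 0)
J(L) = 1/(2*L)
A = -6 (A = 0 - 6 = -6)
(-4*J(6 + 6))*A = -2/(6 + 6)*(-6) = -2/12*(-6) = -4*1/24*(-6) = -⅙*(-6) = 1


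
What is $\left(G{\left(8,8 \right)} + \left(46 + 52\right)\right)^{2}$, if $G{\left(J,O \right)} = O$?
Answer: $11236$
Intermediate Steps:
$\left(G{\left(8,8 \right)} + \left(46 + 52\right)\right)^{2} = \left(8 + \left(46 + 52\right)\right)^{2} = \left(8 + 98\right)^{2} = 106^{2} = 11236$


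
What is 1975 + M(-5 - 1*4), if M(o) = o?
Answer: 1966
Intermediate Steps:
1975 + M(-5 - 1*4) = 1975 + (-5 - 1*4) = 1975 + (-5 - 4) = 1975 - 9 = 1966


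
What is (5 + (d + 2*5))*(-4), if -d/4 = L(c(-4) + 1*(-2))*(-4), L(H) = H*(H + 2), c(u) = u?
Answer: -1596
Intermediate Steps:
L(H) = H*(2 + H)
d = 384 (d = -4*(-4 + 1*(-2))*(2 + (-4 + 1*(-2)))*(-4) = -4*(-4 - 2)*(2 + (-4 - 2))*(-4) = -4*(-6*(2 - 6))*(-4) = -4*(-6*(-4))*(-4) = -96*(-4) = -4*(-96) = 384)
(5 + (d + 2*5))*(-4) = (5 + (384 + 2*5))*(-4) = (5 + (384 + 10))*(-4) = (5 + 394)*(-4) = 399*(-4) = -1596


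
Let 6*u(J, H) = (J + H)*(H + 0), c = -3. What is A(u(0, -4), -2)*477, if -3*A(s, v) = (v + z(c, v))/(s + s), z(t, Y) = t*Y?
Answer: -477/4 ≈ -119.25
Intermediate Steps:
u(J, H) = H*(H + J)/6 (u(J, H) = ((J + H)*(H + 0))/6 = ((H + J)*H)/6 = (H*(H + J))/6 = H*(H + J)/6)
z(t, Y) = Y*t
A(s, v) = v/(3*s) (A(s, v) = -(v + v*(-3))/(3*(s + s)) = -(v - 3*v)/(3*(2*s)) = -(-2*v)*1/(2*s)/3 = -(-1)*v/(3*s) = v/(3*s))
A(u(0, -4), -2)*477 = ((⅓)*(-2)/((⅙)*(-4)*(-4 + 0)))*477 = ((⅓)*(-2)/((⅙)*(-4)*(-4)))*477 = ((⅓)*(-2)/(8/3))*477 = ((⅓)*(-2)*(3/8))*477 = -¼*477 = -477/4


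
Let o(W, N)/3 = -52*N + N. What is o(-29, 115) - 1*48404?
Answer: -65999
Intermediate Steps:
o(W, N) = -153*N (o(W, N) = 3*(-52*N + N) = 3*(-51*N) = -153*N)
o(-29, 115) - 1*48404 = -153*115 - 1*48404 = -17595 - 48404 = -65999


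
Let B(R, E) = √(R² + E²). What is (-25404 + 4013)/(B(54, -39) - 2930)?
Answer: 62675630/8580463 + 64173*√493/8580463 ≈ 7.4705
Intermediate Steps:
B(R, E) = √(E² + R²)
(-25404 + 4013)/(B(54, -39) - 2930) = (-25404 + 4013)/(√((-39)² + 54²) - 2930) = -21391/(√(1521 + 2916) - 2930) = -21391/(√4437 - 2930) = -21391/(3*√493 - 2930) = -21391/(-2930 + 3*√493)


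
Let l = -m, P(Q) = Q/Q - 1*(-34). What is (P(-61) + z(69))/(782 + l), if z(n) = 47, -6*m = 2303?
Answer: 492/6995 ≈ 0.070336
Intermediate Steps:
m = -2303/6 (m = -1/6*2303 = -2303/6 ≈ -383.83)
P(Q) = 35 (P(Q) = 1 + 34 = 35)
l = 2303/6 (l = -1*(-2303/6) = 2303/6 ≈ 383.83)
(P(-61) + z(69))/(782 + l) = (35 + 47)/(782 + 2303/6) = 82/(6995/6) = 82*(6/6995) = 492/6995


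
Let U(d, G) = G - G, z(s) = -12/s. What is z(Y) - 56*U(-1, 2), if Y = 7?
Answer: -12/7 ≈ -1.7143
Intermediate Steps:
U(d, G) = 0
z(Y) - 56*U(-1, 2) = -12/7 - 56*0 = -12*⅐ + 0 = -12/7 + 0 = -12/7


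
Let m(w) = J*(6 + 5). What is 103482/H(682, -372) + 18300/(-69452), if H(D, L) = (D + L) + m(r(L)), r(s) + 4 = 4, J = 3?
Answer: 1795188741/5955509 ≈ 301.43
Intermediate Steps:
r(s) = 0 (r(s) = -4 + 4 = 0)
m(w) = 33 (m(w) = 3*(6 + 5) = 3*11 = 33)
H(D, L) = 33 + D + L (H(D, L) = (D + L) + 33 = 33 + D + L)
103482/H(682, -372) + 18300/(-69452) = 103482/(33 + 682 - 372) + 18300/(-69452) = 103482/343 + 18300*(-1/69452) = 103482*(1/343) - 4575/17363 = 103482/343 - 4575/17363 = 1795188741/5955509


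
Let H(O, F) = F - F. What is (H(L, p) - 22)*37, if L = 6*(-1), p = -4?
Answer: -814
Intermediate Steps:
L = -6
H(O, F) = 0
(H(L, p) - 22)*37 = (0 - 22)*37 = -22*37 = -814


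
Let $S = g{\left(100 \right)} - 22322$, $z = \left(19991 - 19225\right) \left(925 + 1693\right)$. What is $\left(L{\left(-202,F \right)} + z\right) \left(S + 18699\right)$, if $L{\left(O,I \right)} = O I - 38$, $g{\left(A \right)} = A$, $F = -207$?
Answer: $-7212158772$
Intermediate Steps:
$L{\left(O,I \right)} = -38 + I O$ ($L{\left(O,I \right)} = I O - 38 = -38 + I O$)
$z = 2005388$ ($z = 766 \cdot 2618 = 2005388$)
$S = -22222$ ($S = 100 - 22322 = -22222$)
$\left(L{\left(-202,F \right)} + z\right) \left(S + 18699\right) = \left(\left(-38 - -41814\right) + 2005388\right) \left(-22222 + 18699\right) = \left(\left(-38 + 41814\right) + 2005388\right) \left(-3523\right) = \left(41776 + 2005388\right) \left(-3523\right) = 2047164 \left(-3523\right) = -7212158772$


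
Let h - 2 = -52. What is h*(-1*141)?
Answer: 7050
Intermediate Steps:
h = -50 (h = 2 - 52 = -50)
h*(-1*141) = -(-50)*141 = -50*(-141) = 7050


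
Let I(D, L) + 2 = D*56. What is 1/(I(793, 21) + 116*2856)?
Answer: 1/375702 ≈ 2.6617e-6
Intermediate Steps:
I(D, L) = -2 + 56*D (I(D, L) = -2 + D*56 = -2 + 56*D)
1/(I(793, 21) + 116*2856) = 1/((-2 + 56*793) + 116*2856) = 1/((-2 + 44408) + 331296) = 1/(44406 + 331296) = 1/375702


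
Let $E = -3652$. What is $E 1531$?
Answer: $-5591212$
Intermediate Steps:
$E 1531 = \left(-3652\right) 1531 = -5591212$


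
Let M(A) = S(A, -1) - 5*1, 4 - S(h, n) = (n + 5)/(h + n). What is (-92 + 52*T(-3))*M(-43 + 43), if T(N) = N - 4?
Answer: -1368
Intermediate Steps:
S(h, n) = 4 - (5 + n)/(h + n) (S(h, n) = 4 - (n + 5)/(h + n) = 4 - (5 + n)/(h + n))
T(N) = -4 + N
M(A) = -5 + (-8 + 4*A)/(-1 + A) (M(A) = (-5 + 3*(-1) + 4*A)/(A - 1) - 5*1 = (-5 - 3 + 4*A)/(-1 + A) - 5 = (-8 + 4*A)/(-1 + A) - 5 = -5 + (-8 + 4*A)/(-1 + A))
(-92 + 52*T(-3))*M(-43 + 43) = (-92 + 52*(-4 - 3))*((-3 - (-43 + 43))/(-1 + (-43 + 43))) = (-92 + 52*(-7))*((-3 - 1*0)/(-1 + 0)) = (-92 - 364)*((-3 + 0)/(-1)) = -(-456)*(-3) = -456*3 = -1368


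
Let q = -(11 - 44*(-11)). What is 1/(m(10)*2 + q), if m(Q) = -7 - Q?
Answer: -1/529 ≈ -0.0018904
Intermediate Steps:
q = -495 (q = -(11 + 484) = -1*495 = -495)
1/(m(10)*2 + q) = 1/((-7 - 1*10)*2 - 495) = 1/((-7 - 10)*2 - 495) = 1/(-17*2 - 495) = 1/(-34 - 495) = 1/(-529) = -1/529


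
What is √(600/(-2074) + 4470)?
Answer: 3*√534065370/1037 ≈ 66.856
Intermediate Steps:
√(600/(-2074) + 4470) = √(600*(-1/2074) + 4470) = √(-300/1037 + 4470) = √(4635090/1037) = 3*√534065370/1037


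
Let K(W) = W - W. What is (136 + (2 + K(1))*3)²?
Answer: 20164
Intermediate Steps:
K(W) = 0
(136 + (2 + K(1))*3)² = (136 + (2 + 0)*3)² = (136 + 2*3)² = (136 + 6)² = 142² = 20164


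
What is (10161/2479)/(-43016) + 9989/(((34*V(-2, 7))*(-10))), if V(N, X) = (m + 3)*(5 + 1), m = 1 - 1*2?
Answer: -133154386697/54384698640 ≈ -2.4484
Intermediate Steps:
m = -1 (m = 1 - 2 = -1)
V(N, X) = 12 (V(N, X) = (-1 + 3)*(5 + 1) = 2*6 = 12)
(10161/2479)/(-43016) + 9989/(((34*V(-2, 7))*(-10))) = (10161/2479)/(-43016) + 9989/(((34*12)*(-10))) = (10161*(1/2479))*(-1/43016) + 9989/((408*(-10))) = (10161/2479)*(-1/43016) + 9989/(-4080) = -10161/106636664 + 9989*(-1/4080) = -10161/106636664 - 9989/4080 = -133154386697/54384698640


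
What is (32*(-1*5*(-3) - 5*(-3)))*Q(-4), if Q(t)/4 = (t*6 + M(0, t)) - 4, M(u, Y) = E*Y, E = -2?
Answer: -76800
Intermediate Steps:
M(u, Y) = -2*Y
Q(t) = -16 + 16*t (Q(t) = 4*((t*6 - 2*t) - 4) = 4*((6*t - 2*t) - 4) = 4*(4*t - 4) = 4*(-4 + 4*t) = -16 + 16*t)
(32*(-1*5*(-3) - 5*(-3)))*Q(-4) = (32*(-1*5*(-3) - 5*(-3)))*(-16 + 16*(-4)) = (32*(-5*(-3) + 15))*(-16 - 64) = (32*(15 + 15))*(-80) = (32*30)*(-80) = 960*(-80) = -76800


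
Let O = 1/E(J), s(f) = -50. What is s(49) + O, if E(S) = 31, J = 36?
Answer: -1549/31 ≈ -49.968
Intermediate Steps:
O = 1/31 ≈ 0.032258
s(49) + O = -50 + 1/31 = -1549/31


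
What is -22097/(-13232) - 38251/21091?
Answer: -40089405/279076112 ≈ -0.14365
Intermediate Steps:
-22097/(-13232) - 38251/21091 = -22097*(-1/13232) - 38251*1/21091 = 22097/13232 - 38251/21091 = -40089405/279076112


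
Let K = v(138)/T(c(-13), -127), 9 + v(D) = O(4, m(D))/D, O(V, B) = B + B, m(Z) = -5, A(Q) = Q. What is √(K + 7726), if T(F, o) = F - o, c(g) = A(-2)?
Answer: 2*√5747365695/1725 ≈ 87.897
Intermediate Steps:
c(g) = -2
O(V, B) = 2*B
v(D) = -9 - 10/D (v(D) = -9 + (2*(-5))/D = -9 - 10/D)
K = -626/8625 (K = (-9 - 10/138)/(-2 - 1*(-127)) = (-9 - 10*1/138)/(-2 + 127) = (-9 - 5/69)/125 = -626/69*1/125 = -626/8625 ≈ -0.072580)
√(K + 7726) = √(-626/8625 + 7726) = √(66636124/8625) = 2*√5747365695/1725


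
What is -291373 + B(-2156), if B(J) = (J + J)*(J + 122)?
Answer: 8479235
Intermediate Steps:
B(J) = 2*J*(122 + J) (B(J) = (2*J)*(122 + J) = 2*J*(122 + J))
-291373 + B(-2156) = -291373 + 2*(-2156)*(122 - 2156) = -291373 + 2*(-2156)*(-2034) = -291373 + 8770608 = 8479235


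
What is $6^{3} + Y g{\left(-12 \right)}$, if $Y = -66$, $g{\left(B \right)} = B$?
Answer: $1008$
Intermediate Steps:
$6^{3} + Y g{\left(-12 \right)} = 6^{3} - -792 = 216 + 792 = 1008$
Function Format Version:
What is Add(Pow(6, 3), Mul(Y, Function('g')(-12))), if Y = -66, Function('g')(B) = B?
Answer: 1008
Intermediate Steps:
Add(Pow(6, 3), Mul(Y, Function('g')(-12))) = Add(Pow(6, 3), Mul(-66, -12)) = Add(216, 792) = 1008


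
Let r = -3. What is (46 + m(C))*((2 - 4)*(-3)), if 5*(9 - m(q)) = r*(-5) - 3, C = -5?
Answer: 1578/5 ≈ 315.60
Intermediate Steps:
m(q) = 33/5 (m(q) = 9 - (-3*(-5) - 3)/5 = 9 - (15 - 3)/5 = 9 - ⅕*12 = 9 - 12/5 = 33/5)
(46 + m(C))*((2 - 4)*(-3)) = (46 + 33/5)*((2 - 4)*(-3)) = 263*(-2*(-3))/5 = (263/5)*6 = 1578/5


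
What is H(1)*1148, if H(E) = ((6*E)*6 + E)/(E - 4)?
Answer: -42476/3 ≈ -14159.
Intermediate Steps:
H(E) = 37*E/(-4 + E) (H(E) = (36*E + E)/(-4 + E) = (37*E)/(-4 + E) = 37*E/(-4 + E))
H(1)*1148 = (37*1/(-4 + 1))*1148 = (37*1/(-3))*1148 = (37*1*(-1/3))*1148 = -37/3*1148 = -42476/3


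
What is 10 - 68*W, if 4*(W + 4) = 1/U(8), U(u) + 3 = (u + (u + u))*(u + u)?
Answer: 107425/381 ≈ 281.96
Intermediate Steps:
U(u) = -3 + 6*u² (U(u) = -3 + (u + (u + u))*(u + u) = -3 + (u + 2*u)*(2*u) = -3 + (3*u)*(2*u) = -3 + 6*u²)
W = -6095/1524 (W = -4 + 1/(4*(-3 + 6*8²)) = -4 + 1/(4*(-3 + 6*64)) = -4 + 1/(4*(-3 + 384)) = -4 + (¼)/381 = -4 + (¼)*(1/381) = -4 + 1/1524 = -6095/1524 ≈ -3.9993)
10 - 68*W = 10 - 68*(-6095/1524) = 10 + 103615/381 = 107425/381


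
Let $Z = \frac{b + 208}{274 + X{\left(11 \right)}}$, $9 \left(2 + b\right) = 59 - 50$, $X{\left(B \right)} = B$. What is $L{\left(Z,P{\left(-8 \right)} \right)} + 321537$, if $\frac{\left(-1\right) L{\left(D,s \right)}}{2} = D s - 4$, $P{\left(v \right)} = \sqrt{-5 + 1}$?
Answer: $321545 - \frac{276 i}{95} \approx 3.2155 \cdot 10^{5} - 2.9053 i$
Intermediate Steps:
$b = -1$ ($b = -2 + \frac{59 - 50}{9} = -2 + \frac{1}{9} \cdot 9 = -2 + 1 = -1$)
$P{\left(v \right)} = 2 i$ ($P{\left(v \right)} = \sqrt{-4} = 2 i$)
$Z = \frac{69}{95}$ ($Z = \frac{-1 + 208}{274 + 11} = \frac{207}{285} = 207 \cdot \frac{1}{285} = \frac{69}{95} \approx 0.72632$)
$L{\left(D,s \right)} = 8 - 2 D s$ ($L{\left(D,s \right)} = - 2 \left(D s - 4\right) = - 2 \left(-4 + D s\right) = 8 - 2 D s$)
$L{\left(Z,P{\left(-8 \right)} \right)} + 321537 = \left(8 - \frac{138 \cdot 2 i}{95}\right) + 321537 = \left(8 - \frac{276 i}{95}\right) + 321537 = 321545 - \frac{276 i}{95}$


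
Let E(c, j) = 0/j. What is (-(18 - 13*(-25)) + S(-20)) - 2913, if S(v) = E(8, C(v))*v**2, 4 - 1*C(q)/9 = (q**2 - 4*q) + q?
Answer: -3256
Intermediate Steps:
C(q) = 36 - 9*q**2 + 27*q (C(q) = 36 - 9*((q**2 - 4*q) + q) = 36 - 9*(q**2 - 3*q) = 36 + (-9*q**2 + 27*q) = 36 - 9*q**2 + 27*q)
E(c, j) = 0
S(v) = 0 (S(v) = 0*v**2 = 0)
(-(18 - 13*(-25)) + S(-20)) - 2913 = (-(18 - 13*(-25)) + 0) - 2913 = (-(18 + 325) + 0) - 2913 = (-1*343 + 0) - 2913 = (-343 + 0) - 2913 = -343 - 2913 = -3256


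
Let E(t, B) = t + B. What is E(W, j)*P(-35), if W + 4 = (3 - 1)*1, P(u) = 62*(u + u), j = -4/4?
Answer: 13020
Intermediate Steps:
j = -1 (j = -4*¼ = -1)
P(u) = 124*u (P(u) = 62*(2*u) = 124*u)
W = -2 (W = -4 + (3 - 1)*1 = -4 + 2*1 = -4 + 2 = -2)
E(t, B) = B + t
E(W, j)*P(-35) = (-1 - 2)*(124*(-35)) = -3*(-4340) = 13020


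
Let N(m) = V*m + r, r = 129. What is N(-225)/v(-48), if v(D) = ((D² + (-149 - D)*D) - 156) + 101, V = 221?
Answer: -49596/7097 ≈ -6.9883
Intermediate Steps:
N(m) = 129 + 221*m (N(m) = 221*m + 129 = 129 + 221*m)
v(D) = -55 + D² + D*(-149 - D) (v(D) = ((D² + D*(-149 - D)) - 156) + 101 = (-156 + D² + D*(-149 - D)) + 101 = -55 + D² + D*(-149 - D))
N(-225)/v(-48) = (129 + 221*(-225))/(-55 - 149*(-48)) = (129 - 49725)/(-55 + 7152) = -49596/7097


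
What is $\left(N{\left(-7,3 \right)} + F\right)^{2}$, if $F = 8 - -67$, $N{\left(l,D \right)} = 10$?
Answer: $7225$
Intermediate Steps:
$F = 75$ ($F = 8 + 67 = 75$)
$\left(N{\left(-7,3 \right)} + F\right)^{2} = \left(10 + 75\right)^{2} = 85^{2} = 7225$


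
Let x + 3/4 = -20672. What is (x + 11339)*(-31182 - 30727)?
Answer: 2311372515/4 ≈ 5.7784e+8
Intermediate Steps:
x = -82691/4 (x = -¾ - 20672 = -82691/4 ≈ -20673.)
(x + 11339)*(-31182 - 30727) = (-82691/4 + 11339)*(-31182 - 30727) = -37335/4*(-61909) = 2311372515/4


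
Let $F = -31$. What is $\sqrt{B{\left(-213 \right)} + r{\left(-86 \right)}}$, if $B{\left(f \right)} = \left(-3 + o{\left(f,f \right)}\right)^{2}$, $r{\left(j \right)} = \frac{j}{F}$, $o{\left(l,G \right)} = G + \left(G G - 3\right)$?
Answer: $\frac{\sqrt{1959020125166}}{31} \approx 45150.0$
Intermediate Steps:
$o{\left(l,G \right)} = -3 + G + G^{2}$ ($o{\left(l,G \right)} = G + \left(G^{2} - 3\right) = G + \left(-3 + G^{2}\right) = -3 + G + G^{2}$)
$r{\left(j \right)} = - \frac{j}{31}$ ($r{\left(j \right)} = \frac{j}{-31} = j \left(- \frac{1}{31}\right) = - \frac{j}{31}$)
$B{\left(f \right)} = \left(-6 + f + f^{2}\right)^{2}$ ($B{\left(f \right)} = \left(-3 + \left(-3 + f + f^{2}\right)\right)^{2} = \left(-6 + f + f^{2}\right)^{2}$)
$\sqrt{B{\left(-213 \right)} + r{\left(-86 \right)}} = \sqrt{\left(-6 - 213 + \left(-213\right)^{2}\right)^{2} - - \frac{86}{31}} = \sqrt{\left(-6 - 213 + 45369\right)^{2} + \frac{86}{31}} = \sqrt{45150^{2} + \frac{86}{31}} = \sqrt{2038522500 + \frac{86}{31}} = \sqrt{\frac{63194197586}{31}} = \frac{\sqrt{1959020125166}}{31}$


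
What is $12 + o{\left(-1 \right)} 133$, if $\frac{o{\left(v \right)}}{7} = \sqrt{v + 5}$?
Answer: $1874$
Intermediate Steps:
$o{\left(v \right)} = 7 \sqrt{5 + v}$ ($o{\left(v \right)} = 7 \sqrt{v + 5} = 7 \sqrt{5 + v}$)
$12 + o{\left(-1 \right)} 133 = 12 + 7 \sqrt{5 - 1} \cdot 133 = 12 + 7 \sqrt{4} \cdot 133 = 12 + 7 \cdot 2 \cdot 133 = 12 + 14 \cdot 133 = 12 + 1862 = 1874$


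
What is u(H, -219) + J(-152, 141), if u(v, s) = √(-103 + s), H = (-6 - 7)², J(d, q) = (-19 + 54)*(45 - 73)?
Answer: -980 + I*√322 ≈ -980.0 + 17.944*I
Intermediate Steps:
J(d, q) = -980 (J(d, q) = 35*(-28) = -980)
H = 169 (H = (-13)² = 169)
u(H, -219) + J(-152, 141) = √(-103 - 219) - 980 = √(-322) - 980 = I*√322 - 980 = -980 + I*√322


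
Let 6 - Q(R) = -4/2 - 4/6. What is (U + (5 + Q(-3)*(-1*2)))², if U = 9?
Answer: 100/9 ≈ 11.111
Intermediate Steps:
Q(R) = 26/3 (Q(R) = 6 - (-4/2 - 4/6) = 6 - (-4*½ - 4*⅙) = 6 - (-2 - ⅔) = 6 - 1*(-8/3) = 6 + 8/3 = 26/3)
(U + (5 + Q(-3)*(-1*2)))² = (9 + (5 + 26*(-1*2)/3))² = (9 + (5 + (26/3)*(-2)))² = (9 + (5 - 52/3))² = (9 - 37/3)² = (-10/3)² = 100/9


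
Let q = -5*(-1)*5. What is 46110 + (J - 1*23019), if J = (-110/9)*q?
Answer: 205069/9 ≈ 22785.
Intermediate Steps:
q = 25 (q = 5*5 = 25)
J = -2750/9 (J = -110/9*25 = -2750/9 ≈ -305.56)
46110 + (J - 1*23019) = 46110 + (-2750/9 - 1*23019) = 46110 + (-2750/9 - 23019) = 46110 - 209921/9 = 205069/9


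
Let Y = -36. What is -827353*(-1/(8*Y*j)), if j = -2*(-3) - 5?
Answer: -827353/288 ≈ -2872.8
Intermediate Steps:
j = 1 (j = 6 - 5 = 1)
-827353*(-1/(8*Y*j)) = -827353/((1*(-8))*(-36)) = -827353/((-8*(-36))) = -827353/288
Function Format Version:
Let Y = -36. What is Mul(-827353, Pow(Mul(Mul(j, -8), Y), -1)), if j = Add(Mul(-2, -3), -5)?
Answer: Rational(-827353, 288) ≈ -2872.8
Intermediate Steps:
j = 1 (j = Add(6, -5) = 1)
Mul(-827353, Pow(Mul(Mul(j, -8), Y), -1)) = Mul(-827353, Pow(Mul(Mul(1, -8), -36), -1)) = Mul(-827353, Pow(Mul(-8, -36), -1)) = Mul(-827353, Pow(288, -1)) = Mul(-827353, Rational(1, 288)) = Rational(-827353, 288)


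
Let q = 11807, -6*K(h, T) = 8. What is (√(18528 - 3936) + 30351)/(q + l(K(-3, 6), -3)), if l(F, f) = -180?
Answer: 201/77 + 16*√57/11627 ≈ 2.6208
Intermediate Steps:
K(h, T) = -4/3 (K(h, T) = -⅙*8 = -4/3)
(√(18528 - 3936) + 30351)/(q + l(K(-3, 6), -3)) = (√(18528 - 3936) + 30351)/(11807 - 180) = (√14592 + 30351)/11627 = (16*√57 + 30351)*(1/11627) = (30351 + 16*√57)*(1/11627) = 201/77 + 16*√57/11627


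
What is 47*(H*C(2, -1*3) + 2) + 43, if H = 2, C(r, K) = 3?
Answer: 419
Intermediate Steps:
47*(H*C(2, -1*3) + 2) + 43 = 47*(2*3 + 2) + 43 = 47*(6 + 2) + 43 = 47*8 + 43 = 376 + 43 = 419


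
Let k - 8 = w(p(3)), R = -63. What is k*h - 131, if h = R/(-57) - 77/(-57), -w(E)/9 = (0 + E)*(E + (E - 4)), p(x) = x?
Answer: -13907/57 ≈ -243.98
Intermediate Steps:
w(E) = -9*E*(-4 + 2*E) (w(E) = -9*(0 + E)*(E + (E - 4)) = -9*E*(E + (-4 + E)) = -9*E*(-4 + 2*E))
k = -46 (k = 8 + 18*3*(2 - 1*3) = 8 + 18*3*(2 - 3) = 8 + 18*3*(-1) = 8 - 54 = -46)
h = 140/57 (h = -63/(-57) - 77/(-57) = -63*(-1/57) - 77*(-1/57) = 21/19 + 77/57 = 140/57 ≈ 2.4561)
k*h - 131 = -46*140/57 - 131 = -6440/57 - 131 = -13907/57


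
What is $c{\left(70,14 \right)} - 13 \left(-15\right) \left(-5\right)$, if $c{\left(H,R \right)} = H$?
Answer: $-905$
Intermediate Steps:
$c{\left(70,14 \right)} - 13 \left(-15\right) \left(-5\right) = 70 - 13 \left(-15\right) \left(-5\right) = 70 - \left(-195\right) \left(-5\right) = 70 - 975 = -905$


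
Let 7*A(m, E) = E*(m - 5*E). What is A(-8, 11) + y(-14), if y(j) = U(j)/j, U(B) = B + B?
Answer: -97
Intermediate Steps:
U(B) = 2*B
y(j) = 2 (y(j) = (2*j)/j = 2)
A(m, E) = E*(m - 5*E)/7 (A(m, E) = (E*(m - 5*E))/7 = E*(m - 5*E)/7)
A(-8, 11) + y(-14) = (⅐)*11*(-8 - 5*11) + 2 = (⅐)*11*(-8 - 55) + 2 = (⅐)*11*(-63) + 2 = -99 + 2 = -97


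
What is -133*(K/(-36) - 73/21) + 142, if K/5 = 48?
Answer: 1491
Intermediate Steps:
K = 240 (K = 5*48 = 240)
-133*(K/(-36) - 73/21) + 142 = -133*(240/(-36) - 73/21) + 142 = -133*(240*(-1/36) - 73*1/21) + 142 = -133*(-20/3 - 73/21) + 142 = -133*(-71/7) + 142 = 1349 + 142 = 1491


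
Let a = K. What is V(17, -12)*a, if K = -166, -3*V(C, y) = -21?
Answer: -1162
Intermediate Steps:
V(C, y) = 7 (V(C, y) = -1/3*(-21) = 7)
a = -166
V(17, -12)*a = 7*(-166) = -1162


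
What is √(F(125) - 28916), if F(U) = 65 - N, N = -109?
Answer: I*√28742 ≈ 169.53*I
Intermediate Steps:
F(U) = 174 (F(U) = 65 - 1*(-109) = 65 + 109 = 174)
√(F(125) - 28916) = √(174 - 28916) = √(-28742) = I*√28742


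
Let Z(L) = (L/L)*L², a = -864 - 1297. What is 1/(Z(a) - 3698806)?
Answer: 1/971115 ≈ 1.0297e-6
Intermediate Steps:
a = -2161
Z(L) = L² (Z(L) = 1*L² = L²)
1/(Z(a) - 3698806) = 1/((-2161)² - 3698806) = 1/(4669921 - 3698806) = 1/971115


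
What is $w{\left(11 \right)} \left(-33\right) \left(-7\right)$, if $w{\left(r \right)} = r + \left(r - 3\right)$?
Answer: $4389$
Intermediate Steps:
$w{\left(r \right)} = -3 + 2 r$ ($w{\left(r \right)} = r + \left(-3 + r\right) = -3 + 2 r$)
$w{\left(11 \right)} \left(-33\right) \left(-7\right) = \left(-3 + 2 \cdot 11\right) \left(-33\right) \left(-7\right) = \left(-3 + 22\right) \left(-33\right) \left(-7\right) = 19 \left(-33\right) \left(-7\right) = \left(-627\right) \left(-7\right) = 4389$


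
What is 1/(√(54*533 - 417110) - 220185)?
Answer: -220185/48481822553 - 2*I*√97082/48481822553 ≈ -4.5416e-6 - 1.2853e-8*I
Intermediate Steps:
1/(√(54*533 - 417110) - 220185) = 1/(√(28782 - 417110) - 220185) = 1/(√(-388328) - 220185) = 1/(2*I*√97082 - 220185) = 1/(-220185 + 2*I*√97082)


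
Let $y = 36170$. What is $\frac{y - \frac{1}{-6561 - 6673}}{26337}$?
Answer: $\frac{159557927}{116181286} \approx 1.3734$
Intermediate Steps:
$\frac{y - \frac{1}{-6561 - 6673}}{26337} = \frac{36170 - \frac{1}{-6561 - 6673}}{26337} = \left(36170 - \frac{1}{-13234}\right) \frac{1}{26337} = \left(36170 - - \frac{1}{13234}\right) \frac{1}{26337} = \left(36170 + \frac{1}{13234}\right) \frac{1}{26337} = \frac{478673781}{13234} \cdot \frac{1}{26337} = \frac{159557927}{116181286}$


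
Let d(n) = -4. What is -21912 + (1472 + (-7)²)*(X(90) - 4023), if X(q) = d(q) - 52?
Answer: -6226071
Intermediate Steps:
X(q) = -56 (X(q) = -4 - 52 = -56)
-21912 + (1472 + (-7)²)*(X(90) - 4023) = -21912 + (1472 + (-7)²)*(-56 - 4023) = -21912 + (1472 + 49)*(-4079) = -21912 + 1521*(-4079) = -21912 - 6204159 = -6226071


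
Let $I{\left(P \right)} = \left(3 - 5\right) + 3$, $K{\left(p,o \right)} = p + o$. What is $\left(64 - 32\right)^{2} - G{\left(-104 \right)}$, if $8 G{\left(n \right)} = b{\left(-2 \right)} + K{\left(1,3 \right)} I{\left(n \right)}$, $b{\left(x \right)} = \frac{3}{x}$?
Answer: $\frac{16379}{16} \approx 1023.7$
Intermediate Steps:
$K{\left(p,o \right)} = o + p$
$I{\left(P \right)} = 1$ ($I{\left(P \right)} = -2 + 3 = 1$)
$G{\left(n \right)} = \frac{5}{16}$ ($G{\left(n \right)} = \frac{\frac{3}{-2} + \left(3 + 1\right) 1}{8} = \frac{3 \left(- \frac{1}{2}\right) + 4 \cdot 1}{8} = \frac{- \frac{3}{2} + 4}{8} = \frac{1}{8} \cdot \frac{5}{2} = \frac{5}{16}$)
$\left(64 - 32\right)^{2} - G{\left(-104 \right)} = \left(64 - 32\right)^{2} - \frac{5}{16} = 32^{2} - \frac{5}{16} = 1024 - \frac{5}{16} = \frac{16379}{16}$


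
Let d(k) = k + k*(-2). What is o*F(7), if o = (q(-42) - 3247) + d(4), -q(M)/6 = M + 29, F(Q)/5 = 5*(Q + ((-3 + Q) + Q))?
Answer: -1427850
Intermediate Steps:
d(k) = -k (d(k) = k - 2*k = -k)
F(Q) = -75 + 75*Q (F(Q) = 5*(5*(Q + ((-3 + Q) + Q))) = 5*(5*(Q + (-3 + 2*Q))) = 5*(5*(-3 + 3*Q)) = 5*(-15 + 15*Q) = -75 + 75*Q)
q(M) = -174 - 6*M (q(M) = -6*(M + 29) = -6*(29 + M) = -174 - 6*M)
o = -3173 (o = ((-174 - 6*(-42)) - 3247) - 1*4 = ((-174 + 252) - 3247) - 4 = (78 - 3247) - 4 = -3169 - 4 = -3173)
o*F(7) = -3173*(-75 + 75*7) = -3173*(-75 + 525) = -3173*450 = -1427850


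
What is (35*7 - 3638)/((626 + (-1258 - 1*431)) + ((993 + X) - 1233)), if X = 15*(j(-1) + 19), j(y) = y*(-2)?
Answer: 261/76 ≈ 3.4342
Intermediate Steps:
j(y) = -2*y
X = 315 (X = 15*(-2*(-1) + 19) = 15*(2 + 19) = 15*21 = 315)
(35*7 - 3638)/((626 + (-1258 - 1*431)) + ((993 + X) - 1233)) = (35*7 - 3638)/((626 + (-1258 - 1*431)) + ((993 + 315) - 1233)) = (245 - 3638)/((626 + (-1258 - 431)) + (1308 - 1233)) = -3393/((626 - 1689) + 75) = -3393/(-1063 + 75) = -3393/(-988) = -3393*(-1/988) = 261/76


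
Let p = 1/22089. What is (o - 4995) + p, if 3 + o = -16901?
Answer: -483727010/22089 ≈ -21899.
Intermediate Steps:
o = -16904 (o = -3 - 16901 = -16904)
p = 1/22089 ≈ 4.5271e-5
(o - 4995) + p = (-16904 - 4995) + 1/22089 = -21899 + 1/22089 = -483727010/22089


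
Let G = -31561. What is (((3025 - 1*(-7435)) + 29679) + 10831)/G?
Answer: -50970/31561 ≈ -1.6150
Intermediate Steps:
(((3025 - 1*(-7435)) + 29679) + 10831)/G = (((3025 - 1*(-7435)) + 29679) + 10831)/(-31561) = (((3025 + 7435) + 29679) + 10831)*(-1/31561) = ((10460 + 29679) + 10831)*(-1/31561) = (40139 + 10831)*(-1/31561) = 50970*(-1/31561) = -50970/31561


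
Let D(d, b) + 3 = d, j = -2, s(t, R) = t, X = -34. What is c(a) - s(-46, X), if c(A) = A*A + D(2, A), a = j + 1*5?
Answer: 54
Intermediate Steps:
D(d, b) = -3 + d
a = 3 (a = -2 + 1*5 = -2 + 5 = 3)
c(A) = -1 + A² (c(A) = A*A + (-3 + 2) = A² - 1 = -1 + A²)
c(a) - s(-46, X) = (-1 + 3²) - 1*(-46) = (-1 + 9) + 46 = 8 + 46 = 54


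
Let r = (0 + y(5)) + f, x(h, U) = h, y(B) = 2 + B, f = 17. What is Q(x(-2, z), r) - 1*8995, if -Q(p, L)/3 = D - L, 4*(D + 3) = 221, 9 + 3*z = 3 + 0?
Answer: -36319/4 ≈ -9079.8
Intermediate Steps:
z = -2 (z = -3 + (3 + 0)/3 = -3 + (1/3)*3 = -3 + 1 = -2)
D = 209/4 (D = -3 + (1/4)*221 = -3 + 221/4 = 209/4 ≈ 52.250)
r = 24 (r = (0 + (2 + 5)) + 17 = (0 + 7) + 17 = 7 + 17 = 24)
Q(p, L) = -627/4 + 3*L (Q(p, L) = -3*(209/4 - L) = -627/4 + 3*L)
Q(x(-2, z), r) - 1*8995 = (-627/4 + 3*24) - 1*8995 = (-627/4 + 72) - 8995 = -339/4 - 8995 = -36319/4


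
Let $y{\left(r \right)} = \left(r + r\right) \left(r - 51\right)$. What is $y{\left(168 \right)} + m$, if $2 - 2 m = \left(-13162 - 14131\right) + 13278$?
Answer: $\frac{92641}{2} \approx 46321.0$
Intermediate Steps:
$m = \frac{14017}{2}$ ($m = 1 - \frac{\left(-13162 - 14131\right) + 13278}{2} = 1 - \frac{-27293 + 13278}{2} = 1 - - \frac{14015}{2} = 1 + \frac{14015}{2} = \frac{14017}{2} \approx 7008.5$)
$y{\left(r \right)} = 2 r \left(-51 + r\right)$
$y{\left(168 \right)} + m = 2 \cdot 168 \left(-51 + 168\right) + \frac{14017}{2} = 2 \cdot 168 \cdot 117 + \frac{14017}{2} = 39312 + \frac{14017}{2} = \frac{92641}{2}$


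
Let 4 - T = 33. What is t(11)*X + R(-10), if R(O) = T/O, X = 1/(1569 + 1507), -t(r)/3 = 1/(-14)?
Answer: 624443/215320 ≈ 2.9001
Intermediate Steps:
T = -29 (T = 4 - 1*33 = 4 - 33 = -29)
t(r) = 3/14 (t(r) = -3/(-14) = -3*(-1/14) = 3/14)
X = 1/3076 ≈ 0.00032510
R(O) = -29/O
t(11)*X + R(-10) = (3/14)*(1/3076) - 29/(-10) = 3/43064 - 29*(-1/10) = 3/43064 + 29/10 = 624443/215320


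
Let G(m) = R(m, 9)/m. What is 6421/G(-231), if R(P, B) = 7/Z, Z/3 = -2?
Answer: 1271358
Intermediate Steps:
Z = -6 (Z = 3*(-2) = -6)
R(P, B) = -7/6 (R(P, B) = 7/(-6) = 7*(-⅙) = -7/6)
G(m) = -7/(6*m)
6421/G(-231) = 6421/((-7/6/(-231))) = 6421/((-7/6*(-1/231))) = 6421/(1/198) = 6421*198 = 1271358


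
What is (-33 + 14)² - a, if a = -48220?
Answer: 48581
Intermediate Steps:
(-33 + 14)² - a = (-33 + 14)² - 1*(-48220) = (-19)² + 48220 = 361 + 48220 = 48581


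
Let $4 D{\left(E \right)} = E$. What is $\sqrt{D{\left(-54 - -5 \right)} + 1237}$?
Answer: $\frac{\sqrt{4899}}{2} \approx 34.996$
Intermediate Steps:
$D{\left(E \right)} = \frac{E}{4}$
$\sqrt{D{\left(-54 - -5 \right)} + 1237} = \sqrt{\frac{-54 - -5}{4} + 1237} = \sqrt{\frac{-54 + 5}{4} + 1237} = \sqrt{\frac{1}{4} \left(-49\right) + 1237} = \sqrt{- \frac{49}{4} + 1237} = \sqrt{\frac{4899}{4}} = \frac{\sqrt{4899}}{2}$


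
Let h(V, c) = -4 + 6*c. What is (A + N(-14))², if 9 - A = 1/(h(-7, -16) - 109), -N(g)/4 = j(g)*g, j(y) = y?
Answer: 26235576676/43681 ≈ 6.0062e+5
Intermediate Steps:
N(g) = -4*g² (N(g) = -4*g*g = -4*g²)
A = 1882/209 (A = 9 - 1/((-4 + 6*(-16)) - 109) = 9 - 1/((-4 - 96) - 109) = 9 - 1/(-100 - 109) = 9 - 1/(-209) = 9 - 1*(-1/209) = 9 + 1/209 = 1882/209 ≈ 9.0048)
(A + N(-14))² = (1882/209 - 4*(-14)²)² = (1882/209 - 4*196)² = (1882/209 - 784)² = (-161974/209)² = 26235576676/43681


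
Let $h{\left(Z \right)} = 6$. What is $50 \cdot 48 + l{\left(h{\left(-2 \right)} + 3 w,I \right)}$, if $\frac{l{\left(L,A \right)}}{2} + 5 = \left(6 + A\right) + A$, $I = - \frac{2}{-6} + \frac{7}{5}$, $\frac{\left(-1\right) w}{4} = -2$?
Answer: $\frac{36134}{15} \approx 2408.9$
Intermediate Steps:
$w = 8$ ($w = \left(-4\right) \left(-2\right) = 8$)
$I = \frac{26}{15}$ ($I = \left(-2\right) \left(- \frac{1}{6}\right) + 7 \cdot \frac{1}{5} = \frac{1}{3} + \frac{7}{5} = \frac{26}{15} \approx 1.7333$)
$l{\left(L,A \right)} = 2 + 4 A$ ($l{\left(L,A \right)} = -10 + 2 \left(\left(6 + A\right) + A\right) = -10 + 2 \left(6 + 2 A\right) = -10 + \left(12 + 4 A\right) = 2 + 4 A$)
$50 \cdot 48 + l{\left(h{\left(-2 \right)} + 3 w,I \right)} = 50 \cdot 48 + \left(2 + 4 \cdot \frac{26}{15}\right) = 2400 + \left(2 + \frac{104}{15}\right) = 2400 + \frac{134}{15} = \frac{36134}{15}$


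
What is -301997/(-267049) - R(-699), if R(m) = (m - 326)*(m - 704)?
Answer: -384036188678/267049 ≈ -1.4381e+6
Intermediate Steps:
R(m) = (-704 + m)*(-326 + m) (R(m) = (-326 + m)*(-704 + m) = (-704 + m)*(-326 + m))
-301997/(-267049) - R(-699) = -301997/(-267049) - (229504 + (-699)² - 1030*(-699)) = -301997*(-1/267049) - (229504 + 488601 + 719970) = 301997/267049 - 1*1438075 = 301997/267049 - 1438075 = -384036188678/267049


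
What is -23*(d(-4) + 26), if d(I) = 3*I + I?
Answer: -230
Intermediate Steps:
d(I) = 4*I
-23*(d(-4) + 26) = -23*(4*(-4) + 26) = -23*(-16 + 26) = -23*10 = -230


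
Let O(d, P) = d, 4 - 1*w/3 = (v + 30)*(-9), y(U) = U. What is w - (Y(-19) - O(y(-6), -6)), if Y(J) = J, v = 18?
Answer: 1321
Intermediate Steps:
w = 1308 (w = 12 - 3*(18 + 30)*(-9) = 12 - 144*(-9) = 12 - 3*(-432) = 12 + 1296 = 1308)
w - (Y(-19) - O(y(-6), -6)) = 1308 - (-19 - 1*(-6)) = 1308 - (-19 + 6) = 1308 - 1*(-13) = 1308 + 13 = 1321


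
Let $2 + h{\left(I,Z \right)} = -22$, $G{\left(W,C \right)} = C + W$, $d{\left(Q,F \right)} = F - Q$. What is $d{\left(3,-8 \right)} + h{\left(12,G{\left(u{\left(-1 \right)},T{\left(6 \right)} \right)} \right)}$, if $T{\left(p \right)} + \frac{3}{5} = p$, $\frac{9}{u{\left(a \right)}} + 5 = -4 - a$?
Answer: $-35$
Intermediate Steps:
$u{\left(a \right)} = \frac{9}{-9 - a}$ ($u{\left(a \right)} = \frac{9}{-5 - \left(4 + a\right)} = \frac{9}{-9 - a}$)
$T{\left(p \right)} = - \frac{3}{5} + p$
$h{\left(I,Z \right)} = -24$ ($h{\left(I,Z \right)} = -2 - 22 = -24$)
$d{\left(3,-8 \right)} + h{\left(12,G{\left(u{\left(-1 \right)},T{\left(6 \right)} \right)} \right)} = \left(-8 - 3\right) - 24 = -11 - 24 = -35$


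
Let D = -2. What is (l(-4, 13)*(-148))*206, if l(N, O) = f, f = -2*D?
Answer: -121952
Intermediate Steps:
f = 4 (f = -2*(-2) = 4)
l(N, O) = 4
(l(-4, 13)*(-148))*206 = (4*(-148))*206 = -592*206 = -121952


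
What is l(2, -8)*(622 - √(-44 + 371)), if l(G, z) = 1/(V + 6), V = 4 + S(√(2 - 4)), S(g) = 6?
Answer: 311/8 - √327/16 ≈ 37.745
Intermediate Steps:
V = 10 (V = 4 + 6 = 10)
l(G, z) = 1/16 (l(G, z) = 1/(10 + 6) = 1/16)
l(2, -8)*(622 - √(-44 + 371)) = (622 - √(-44 + 371))/16 = (622 - √327)/16 = 311/8 - √327/16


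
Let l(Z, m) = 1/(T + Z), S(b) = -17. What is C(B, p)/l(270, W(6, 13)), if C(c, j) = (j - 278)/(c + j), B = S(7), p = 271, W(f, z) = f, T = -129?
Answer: -987/254 ≈ -3.8858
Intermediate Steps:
l(Z, m) = 1/(-129 + Z)
B = -17
C(c, j) = (-278 + j)/(c + j)
C(B, p)/l(270, W(6, 13)) = ((-278 + 271)/(-17 + 271))/(1/(-129 + 270)) = (-7/254)/(1/141) = ((1/254)*(-7))/(1/141) = -7/254*141 = -987/254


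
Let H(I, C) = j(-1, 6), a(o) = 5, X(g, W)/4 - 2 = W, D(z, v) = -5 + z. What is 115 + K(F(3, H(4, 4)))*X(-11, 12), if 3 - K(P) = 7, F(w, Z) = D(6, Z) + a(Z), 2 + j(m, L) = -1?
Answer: -109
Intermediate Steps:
j(m, L) = -3 (j(m, L) = -2 - 1 = -3)
X(g, W) = 8 + 4*W
H(I, C) = -3
F(w, Z) = 6 (F(w, Z) = (-5 + 6) + 5 = 1 + 5 = 6)
K(P) = -4 (K(P) = 3 - 1*7 = 3 - 7 = -4)
115 + K(F(3, H(4, 4)))*X(-11, 12) = 115 - 4*(8 + 4*12) = 115 - 4*(8 + 48) = 115 - 4*56 = 115 - 224 = -109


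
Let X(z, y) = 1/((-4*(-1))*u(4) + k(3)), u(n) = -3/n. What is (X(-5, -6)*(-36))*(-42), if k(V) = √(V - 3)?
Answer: -504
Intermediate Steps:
k(V) = √(-3 + V)
X(z, y) = -⅓ (X(z, y) = 1/((-4*(-1))*(-3/4) + √(-3 + 3)) = 1/(4*(-3*¼) + √0) = 1/(4*(-¾) + 0) = 1/(-3 + 0) = 1/(-3) = -⅓)
(X(-5, -6)*(-36))*(-42) = -⅓*(-36)*(-42) = 12*(-42) = -504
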